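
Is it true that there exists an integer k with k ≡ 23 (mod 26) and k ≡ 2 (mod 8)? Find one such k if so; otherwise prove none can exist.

Reduce both congruences modulo 2, which divides 26 and 8: they say k ≡ 23 (mod 2) and k ≡ 2 (mod 2).
These are incompatible: 23 − 2 = 21 is not divisible by 2.
Hence the system has no solution.

No, no such integer exists.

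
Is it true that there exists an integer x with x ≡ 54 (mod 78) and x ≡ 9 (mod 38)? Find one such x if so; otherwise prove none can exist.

No such integer exists.

gcd(78, 38) = 2. If x ≡ 54 (mod 78) and x ≡ 9 (mod 38), then x ≡ 54 (mod 2) and x ≡ 9 (mod 2).
But 54 mod 2 = 0 while 9 mod 2 = 1, a contradiction.
Hence the system has no solution.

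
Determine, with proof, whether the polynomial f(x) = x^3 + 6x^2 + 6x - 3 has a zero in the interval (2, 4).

The endpoint values f(2) = 41 and f(4) = 181 are both positive. Claim: f(x) > 0 for every x in (2, 4).
Shift to the endpoint 2: with x = 2 + u (0 < u < 2), one computes f(2 + u) = u^3 + 12u^2 + 42u + 41.
The nonzero coefficients here are all positive, so for u > 0 every term is positive (or zero), and the constant term 41 is strictly positive.
So f is strictly positive on (2, 4); no root exists in the interval.

No such root exists.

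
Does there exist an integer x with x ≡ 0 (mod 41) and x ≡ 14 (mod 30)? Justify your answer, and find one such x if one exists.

gcd(41, 30) = 1, so the Chinese Remainder Theorem guarantees exactly one residue class mod 1230 satisfying both.
Write x = 0 + 41t and require 0 + 41t ≡ 14 (mod 30), i.e. 41t ≡ 14 (mod 30).
41 ≡ 11 (mod 30), so this reads 11t ≡ 14 (mod 30). Since 11·11 = 121 = 4·30 + 1, the inverse of 11 mod 30 is 11.
Multiplying by 11: t ≡ 11·14 = 154 ≡ 4 (mod 30).
Taking t = 4 gives x = 0 + 41·4 = 164.
Verify: 164 = 4·41 + 0 and 164 = 5·30 + 14. ✓

x = 164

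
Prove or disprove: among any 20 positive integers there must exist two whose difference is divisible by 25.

Take the 20 consecutive integers 101, 102, …, 120: their residues mod 25 are all distinct because 20 ≤ 25.
Any two of them differ by at most 19 < 25 and by at least 1, so no difference is a multiple of 25.

No, the set {101, 102, 103, 104, 105, 106, 107, 108, 109, 110, 111, 112, 113, 114, 115, 116, 117, 118, 119, 120} is a counterexample.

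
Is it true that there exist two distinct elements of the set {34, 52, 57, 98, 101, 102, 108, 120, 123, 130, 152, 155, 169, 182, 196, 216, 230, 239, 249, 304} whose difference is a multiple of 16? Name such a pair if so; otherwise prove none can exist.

Both 34 and 98 leave remainder 2 on division by 16; their difference 64 = 4·16 is a multiple of 16.

Yes: 34 and 98.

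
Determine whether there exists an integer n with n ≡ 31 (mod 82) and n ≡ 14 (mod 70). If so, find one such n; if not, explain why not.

No such integer exists.

Reduce both congruences modulo 2, which divides 82 and 70: they say n ≡ 31 (mod 2) and n ≡ 14 (mod 2).
But 31 mod 2 = 1 while 14 mod 2 = 0, a contradiction.
Hence the system has no solution.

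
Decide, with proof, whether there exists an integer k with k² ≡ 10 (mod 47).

47 is prime, so by Euler's criterion 10 is a square mod 47 iff 10^((47−1)/2) = 10^23 ≡ 1 (mod 47).
Squaring successively (mod 47): 10^2 = 100 ≡ 6; 10^4 ≡ 6² = 36 ≡ 36; 10^8 ≡ 36² = 1296 ≡ 27; 10^16 ≡ 27² = 729 ≡ 24.
Since 23 = 16 + 4 + 2 + 1, 10^23 ≡ 24 · 36 · 6 · 10; multiplying out mod 47: 24·36 = 864 ≡ 18, then 18·6 = 108 ≡ 14, then 14·10 = 140 ≡ 46. Thus 10^23 ≡ 46 ≡ −1 (mod 47).
The value −1 means 10 is a non-residue modulo 47, so k² ≡ 10 (mod 47) is impossible.

No, no such integer exists.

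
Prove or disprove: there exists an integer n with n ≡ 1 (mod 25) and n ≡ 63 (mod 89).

Since 25 and 89 share no common factor, CRT says the pair of congruences has a solution (unique mod 2225).
Any solution of the first congruence is n = 1 + 25t; substituting into the second, 25t ≡ 63 − 1 ≡ 62 (mod 89).
Note 25·57 = 1425 ≡ 1 (mod 89) (as 1425 − 1 = 16·89), so 25⁻¹ ≡ 57.
Multiplying by 57: t ≡ 57·62 = 3534 ≡ 63 (mod 89).
With t = 63: n = 1 + 25·63 = 1576.
Check: 1576 mod 25 = 1, 1576 mod 89 = 63. ✓

n = 1576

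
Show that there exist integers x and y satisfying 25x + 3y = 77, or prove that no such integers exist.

25 and 3 are coprime, so 25x + 3y ranges over all of ℤ.
Euclidean algorithm: 25 = 8·3 + 1, 3 = 3·1 + 0.
Back-substituting, 1 = 25 − 8·3; that is, 25·1 + 3·(-8) = 1.
Multiplying through by 77: x = 1·77 = 77, y = (-8)·77 = -616 is a solution.
Shifting by a multiple of (3, −25) keeps it a solution: x = 77 − 25·3 = 2, y = -616 + 25·25 = 9.
Check: 25·2 + 3·9 = 50 + 27 = 77. ✓

x = 2, y = 9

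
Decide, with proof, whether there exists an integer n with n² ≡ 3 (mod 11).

n = 5 works: 5² = 25, and 25 − 3 = 22 = 2·11.

n = 5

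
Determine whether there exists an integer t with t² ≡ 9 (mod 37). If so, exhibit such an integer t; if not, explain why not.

t = 3

Take t = 3. Then 3² = 9, and since 0 ≤ 9 < 37 this is already reduced: 3² ≡ 9 (mod 37).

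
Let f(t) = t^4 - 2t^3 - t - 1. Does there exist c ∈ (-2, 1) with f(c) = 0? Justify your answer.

Yes, such a c exists.

f(-2) = 33 and f(1) = -3, which have opposite signs.
Since f is a polynomial it is continuous on [-2, 1].
By the Intermediate Value Theorem, f takes the value 0 somewhere in the open interval.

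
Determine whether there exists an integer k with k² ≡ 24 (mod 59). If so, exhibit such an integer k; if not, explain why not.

59 is prime, so by Euler's criterion 24 is a square mod 59 iff 24^((59−1)/2) = 24^29 ≡ 1 (mod 59).
Squaring successively (mod 59): 24^2 = 576 ≡ 45; 24^4 ≡ 45² = 2025 ≡ 19; 24^8 ≡ 19² = 361 ≡ 7; 24^16 ≡ 7² = 49 ≡ 49.
Since 29 = 16 + 8 + 4 + 1, 24^29 ≡ 49 · 7 · 19 · 24; multiplying out mod 59: 49·7 = 343 ≡ 48, then 48·19 = 912 ≡ 27, then 27·24 = 648 ≡ 58. Thus 24^29 ≡ 58 ≡ −1 (mod 59).
The value −1 means 24 is a non-residue modulo 59, so k² ≡ 24 (mod 59) is impossible.

No, no such integer exists.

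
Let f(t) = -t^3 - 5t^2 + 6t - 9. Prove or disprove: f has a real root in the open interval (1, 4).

No such root exists.

f(1) = -9 and f(4) = -129, both negative, so a sign-change argument is unavailable; we show f keeps this sign on the whole interval.
Substitute t = 1 + u, where 0 < u < 3 on the interval. Expanding, f(1 + u) = -u^3 - 8u^2 - 7u - 9.
All 4 nonzero coefficients of this polynomial in u are negative; hence for u > 0 the value is a sum of negative terms (the constant -9 among them).
So f is strictly negative on (1, 4); no root exists in the interval.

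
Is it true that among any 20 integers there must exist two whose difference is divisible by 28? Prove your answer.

No, the set {106, 107, 108, 109, 110, 111, 112, 113, 114, 115, 116, 117, 118, 119, 120, 121, 122, 123, 124, 125} is a counterexample.

Consider the 20 integers 106, 107, …, 125. They lie in distinct residue classes modulo 28, since 20 ≤ 28.
Any two of them differ by at most 19 < 28 and by at least 1, so no difference is a multiple of 28.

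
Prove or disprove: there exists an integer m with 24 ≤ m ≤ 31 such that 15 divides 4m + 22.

No, no such integer m in that range exists.

At m = 24, 4·24 + 22 = 118 ≡ 13 (mod 15), and each step in m adds 4, giving residues 13, 2, 6, 10, 14, 3, 7, 11 for m = 24, 25, …, 31.
Since 0 is absent from this list, 15 ∤ 4m + 22 for every m with 24 ≤ m ≤ 31.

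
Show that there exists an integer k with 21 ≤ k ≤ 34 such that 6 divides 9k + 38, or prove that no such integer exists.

No such integer k in that range exists.

At k = 21, 9·21 + 38 = 227 ≡ 5 (mod 6), and each step in k adds 9 ≡ 3 (mod 6), giving residues 5, 2, 5, 2, 5, 2, 5, 2, 5, 2, 5, 2, 5, 2 for k = 21, 22, …, 34.
The residue 0 does not occur, so no k in [21, 34] makes 9k + 38 a multiple of 6.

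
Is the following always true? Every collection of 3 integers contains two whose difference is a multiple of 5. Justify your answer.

No, the set {9, 10, 11} is a counterexample.

Consider the 3 integers 9, 10, 11. They lie in distinct residue classes modulo 5, since 3 ≤ 5.
No two share a residue, so no pair has difference divisible by 5; the claim fails for this set.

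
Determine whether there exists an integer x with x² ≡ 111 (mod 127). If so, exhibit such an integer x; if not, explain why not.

There is no such integer.

127 is prime, so by Euler's criterion 111 is a square mod 127 iff 111^((127−1)/2) = 111^63 ≡ 1 (mod 127).
Squaring successively (mod 127): 111^2 = 12321 ≡ 2; 111^4 ≡ 2² = 4 ≡ 4; 111^8 ≡ 4² = 16 ≡ 16; 111^16 ≡ 16² = 256 ≡ 2; 111^32 ≡ 2² = 4 ≡ 4.
Since 63 = 32 + 16 + 8 + 4 + 2 + 1, 111^63 ≡ 4 · 2 · 16 · 4 · 2 · 111; multiplying out mod 127: 4·2 = 8 ≡ 8, then 8·16 = 128 ≡ 1, then 1·4 = 4 ≡ 4, then 4·2 = 8 ≡ 8, then 8·111 = 888 ≡ 126. Thus 111^63 ≡ 126 ≡ −1 (mod 127).
The value −1 means 111 is a non-residue modulo 127, so x² ≡ 111 (mod 127) is impossible.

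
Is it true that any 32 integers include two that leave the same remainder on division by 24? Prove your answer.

Yes, this is always true.

Each integer lies in one of the 24 residue classes modulo 24.
Since 32 > 24, two of the 32 integers must share a residue class by the pigeonhole principle; call them a and b.
So a and b have equal remainders mod 24, which is exactly what was to be shown.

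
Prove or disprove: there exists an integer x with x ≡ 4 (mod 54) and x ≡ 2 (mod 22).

x = 112

The moduli are not coprime: gcd(54, 22) = 2. Compatibility requires 2 ∣ (2 − 4) = -2, which holds, so solutions exist.
Step through x = 4, 4 + 54, 4 + 2·54, …: the values 4, 58, 112 reduce mod 22 to 4, 14, 2. The value 112 hits 2.
Verify: 112 = 2·54 + 4 and 112 = 5·22 + 2. ✓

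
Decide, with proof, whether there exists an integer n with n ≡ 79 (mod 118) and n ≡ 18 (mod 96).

There is no such integer.

Reduce both congruences modulo 2, which divides 118 and 96: they say n ≡ 79 (mod 2) and n ≡ 18 (mod 2).
However 79 ≡ 1 and 18 ≡ 0 (mod 2), and 1 ≠ 0.
Hence the system has no solution.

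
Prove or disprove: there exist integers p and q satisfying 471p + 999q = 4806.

p = 252, q = -114

Since gcd(471, 999) = 3 and 4806 = 3·1602, Bézout's identity guarantees a solution.
Dividing through by 3 reduces the equation to 157p + 333q = 1602.
Euclidean algorithm: 333 = 2·157 + 19, 157 = 8·19 + 5, 19 = 3·5 + 4, 5 = 1·4 + 1, 4 = 4·1 + 0.
Working back up the chain: 1 = 5 − 1·4 = 5 − (19 − 3·5) = −19 + 4·5 = −19 + 4·(157 − 8·19) = 4·157 − 33·19 = 4·157 − 33·(333 − 2·157) = −33·333 + 70·157. So 157·70 + 333·(-33) = 1.
Scaling by 1602 gives the particular solution (p, q) = (112140, -52866).
The general solution is p = 112140 + 333k, q = -52866 − 157k; taking k = -336 gives the smaller pair p = 252, q = -114.
Indeed 471·252 + 999·(-114) = 118692 − 113886 = 4806.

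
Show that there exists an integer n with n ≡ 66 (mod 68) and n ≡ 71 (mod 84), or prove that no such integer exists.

Reduce both congruences modulo 4, which divides 68 and 84: they say n ≡ 66 (mod 4) and n ≡ 71 (mod 4).
But 66 mod 4 = 2 while 71 mod 4 = 3, a contradiction.
Therefore no such n exists.

No, no such integer exists.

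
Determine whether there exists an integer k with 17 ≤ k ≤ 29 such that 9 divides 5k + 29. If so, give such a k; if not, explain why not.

k = 23 works, since 5·23 + 29 = 144 = 16·9.

k = 23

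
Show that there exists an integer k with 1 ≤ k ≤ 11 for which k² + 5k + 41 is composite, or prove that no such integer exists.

k = 7

At k = 7: 7² + 5·7 + 41 = 125 = 5·25, which is composite.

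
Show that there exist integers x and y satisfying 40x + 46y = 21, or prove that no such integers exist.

There are no such integers.

Any value of 40x + 46y is a multiple of gcd(40, 46) = 2.
But 21 = 2·10 + 1, so 2 ∤ 21.
Therefore 40x + 46y = 21 has no solution in integers.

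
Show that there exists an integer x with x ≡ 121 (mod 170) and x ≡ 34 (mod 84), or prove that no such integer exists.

There is no such integer.

Reduce both congruences modulo 2, which divides 170 and 84: they say x ≡ 121 (mod 2) and x ≡ 34 (mod 2).
These are incompatible: 121 − 34 = 87 is not divisible by 2.
Therefore no such x exists.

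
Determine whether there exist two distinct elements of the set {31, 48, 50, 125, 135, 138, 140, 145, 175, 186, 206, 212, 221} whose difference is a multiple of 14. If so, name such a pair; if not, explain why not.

There is no such pair.

Residues mod 14: 31↦3, 48↦6, 50↦8, 125↦13, 135↦9, 138↦12, 140↦0, 145↦5, 175↦7, 186↦4, 206↦10, 212↦2, 221↦11.
These 13 residues are pairwise different, hence no difference of two elements is divisible by 14.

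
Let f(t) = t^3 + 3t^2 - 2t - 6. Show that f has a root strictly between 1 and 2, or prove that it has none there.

f(1) = -4 and f(2) = 10, which have opposite signs.
f is continuous everywhere (it is a polynomial), in particular on [1, 2].
By the Intermediate Value Theorem, f takes the value 0 somewhere in the open interval.

Yes, f has a root in the interval.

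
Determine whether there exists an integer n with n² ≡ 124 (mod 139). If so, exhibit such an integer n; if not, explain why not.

Take n = 92. Then 92² = 8464 = 60·139 + 124, so 92² ≡ 124 (mod 139).

n = 92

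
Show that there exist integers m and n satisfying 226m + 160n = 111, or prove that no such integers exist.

Any value of 226m + 160n is a multiple of gcd(226, 160) = 2.
However 111 leaves remainder 1 on division by 2.
Hence no integers m, n satisfy the equation.

No such integers exist.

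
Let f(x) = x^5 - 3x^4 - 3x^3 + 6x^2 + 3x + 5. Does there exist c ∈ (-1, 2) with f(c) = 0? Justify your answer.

Yes, such a c exists.

f(-1) = 7 and f(2) = -5, which have opposite signs.
f is continuous everywhere (it is a polynomial), in particular on [-1, 2].
So by the Intermediate Value Theorem there is a c strictly between -1 and 2 with f(c) = 0.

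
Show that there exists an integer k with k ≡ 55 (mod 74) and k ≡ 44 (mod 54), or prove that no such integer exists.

No such integer exists.

Both moduli are multiples of 2 = gcd(74, 54), so any solution would satisfy k ≡ 55 and k ≡ 44 modulo 2 simultaneously.
These are incompatible: 55 − 44 = 11 is not divisible by 2.
So no integer satisfies both congruences.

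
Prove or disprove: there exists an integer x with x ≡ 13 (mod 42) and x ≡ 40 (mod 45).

x = 265

gcd(42, 45) = 3. A simultaneous solution exists iff 13 ≡ 40 (mod 3); here 13 mod 3 = 1 = 40 mod 3, so it does.
Step through x = 13, 13 + 42, 13 + 2·42, …: the values 13, 55, 97, 139, 181, 223, 265 reduce mod 45 to 13, 10, 7, 4, 1, 43, 40. The value 265 hits 40.
Check: 265 mod 42 = 13, 265 mod 45 = 40. ✓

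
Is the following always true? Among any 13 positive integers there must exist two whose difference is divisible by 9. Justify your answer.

Yes.

There are exactly 9 possible remainders on division by 9.
Placing 13 integers into 9 classes, some class receives at least two — say a and b.
Equal remainders mean a − b ≡ 0 (mod 9), so 9 divides their difference.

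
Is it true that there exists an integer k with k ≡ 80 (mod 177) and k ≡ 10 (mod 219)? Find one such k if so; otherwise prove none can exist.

No such integer exists.

Reduce both congruences modulo 3, which divides 177 and 219: they say k ≡ 80 (mod 3) and k ≡ 10 (mod 3).
However 80 ≡ 2 and 10 ≡ 1 (mod 3), and 2 ≠ 1.
So no integer satisfies both congruences.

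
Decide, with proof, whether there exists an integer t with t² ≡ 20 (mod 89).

t = 51

t = 51 works: 51² = 2601, and 2601 − 20 = 2581 = 29·89.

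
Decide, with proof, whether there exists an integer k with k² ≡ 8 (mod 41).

k = 34

k = 34 works: 34² = 1156, and 1156 − 8 = 1148 = 28·41.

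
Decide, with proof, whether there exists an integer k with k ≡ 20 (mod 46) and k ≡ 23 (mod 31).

k = 1170

The moduli 46 and 31 are coprime, so by the Chinese Remainder Theorem a unique solution modulo 1426 exists.
Any solution of the first congruence is k = 20 + 46t; substituting into the second, 46t ≡ 23 − 20 ≡ 3 (mod 31).
46 ≡ 15 (mod 31), so this reads 15t ≡ 3 (mod 31). Invert 15 mod 31 by the Euclidean algorithm: 31 = 2·15 + 1, 15 = 15·1 + 0; back-substituting, 1 = 31 − 2·15. Hence 15·(-2) ≡ 1, so 15⁻¹ ≡ -2 ≡ 29 (mod 31).
Therefore t ≡ 29·3 = 87 ≡ 25 (mod 31).
Taking t = 25 gives k = 20 + 46·25 = 1170.
Indeed 1170 ≡ 20 (mod 46) and 1170 ≡ 23 (mod 31).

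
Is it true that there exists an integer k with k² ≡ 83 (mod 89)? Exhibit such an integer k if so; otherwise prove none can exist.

No such integer exists.

Apply Euler's criterion with the prime 89: 83 is a quadratic residue iff 83^44 ≡ 1 (mod 89), and a non-residue iff it is ≡ −1.
Repeated squaring mod 89: 83^2 = 6889 ≡ 36; 83^4 ≡ 36² = 1296 ≡ 50; 83^8 ≡ 50² = 2500 ≡ 8; 83^16 ≡ 8² = 64 ≡ 64; 83^32 ≡ 64² = 4096 ≡ 2.
Since 44 = 32 + 8 + 4, 83^44 ≡ 2 · 8 · 50; multiplying out mod 89: 2·8 = 16 ≡ 16, then 16·50 = 800 ≡ 88. Thus 83^44 ≡ 88 ≡ −1 (mod 89).
By Euler's criterion 83 is a quadratic non-residue mod 89: no k satisfies k² ≡ 83 (mod 89).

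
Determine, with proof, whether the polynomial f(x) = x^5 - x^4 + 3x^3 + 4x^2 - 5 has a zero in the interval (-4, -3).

f(-4) = -1413 and f(-3) = -374, both negative, so a sign-change argument is unavailable; we show f keeps this sign on the whole interval.
Shift to the endpoint -3: with x = -3 − u (0 < u < 1), one computes f(-3 − u) = -u^5 - 16u^4 - 105u^3 - 347u^2 - 570u - 374.
The nonzero coefficients here are all negative, so for u > 0 every term is negative (or zero), and the constant term -374 is strictly negative.
Therefore f(x) < 0 throughout (-4, -3), and f has no zero there.

f has no root in that interval.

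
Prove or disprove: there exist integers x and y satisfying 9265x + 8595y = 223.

There are no such integers.

Both 9265 and 8595 are divisible by gcd(9265, 8595) = 5, hence so is any combination 9265x + 8595y.
But 223 = 5·44 + 3, so 5 ∤ 223.
Therefore 9265x + 8595y = 223 has no solution in integers.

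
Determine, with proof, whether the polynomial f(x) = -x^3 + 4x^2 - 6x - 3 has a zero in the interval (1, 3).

f(1) = -6 and f(3) = -12, both negative.
f'(x) = -3x^2 + 8x - 6 has discriminant 8² − 4·(-3)·(-6) = -8 < 0, so f' has no real roots and is negative for every real x.
Hence f is strictly decreasing on ℝ, and in particular on [1, 3]. A strictly monotone function with same-sign endpoint values stays negative on the whole interval, so f has no zero in (1, 3).

No such root exists.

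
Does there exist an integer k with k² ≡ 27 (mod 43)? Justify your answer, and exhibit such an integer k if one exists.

There is no such integer.

Apply Euler's criterion with the prime 43: 27 is a quadratic residue iff 27^21 ≡ 1 (mod 43), and a non-residue iff it is ≡ −1.
Squaring successively (mod 43): 27^2 = 729 ≡ 41; 27^4 ≡ 41² = 1681 ≡ 4; 27^8 ≡ 4² = 16 ≡ 16; 27^16 ≡ 16² = 256 ≡ 41.
Since 21 = 16 + 4 + 1, 27^21 ≡ 41 · 4 · 27; multiplying out mod 43: 41·4 = 164 ≡ 35, then 35·27 = 945 ≡ 42. Thus 27^21 ≡ 42 ≡ −1 (mod 43).
The value −1 means 27 is a non-residue modulo 43, so k² ≡ 27 (mod 43) is impossible.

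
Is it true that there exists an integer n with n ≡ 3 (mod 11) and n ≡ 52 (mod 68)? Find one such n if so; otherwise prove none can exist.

n = 256

Since 11 and 68 share no common factor, CRT says the pair of congruences has a solution (unique mod 748).
Any solution of the first congruence is n = 3 + 11t; substituting into the second, 11t ≡ 52 − 3 ≡ 49 (mod 68).
To invert 11 modulo 68: 68 = 6·11 + 2, 11 = 5·2 + 1, 2 = 2·1 + 0, and unwinding, 1 = 11 − 5·2 = 11 − 5·(68 − 6·11) = −5·68 + 31·11. Thus 11⁻¹ ≡ 31 (mod 68).
Therefore t ≡ 31·49 = 1519 ≡ 23 (mod 68).
Taking t = 23 gives n = 3 + 11·23 = 256.
Indeed 256 ≡ 3 (mod 11) and 256 ≡ 52 (mod 68).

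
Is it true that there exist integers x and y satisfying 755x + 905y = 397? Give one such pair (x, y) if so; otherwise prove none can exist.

No such integers exist.

Any value of 755x + 905y is a multiple of gcd(755, 905) = 5.
But 397 is not a multiple of 5 (it leaves remainder 2).
Hence no integers x, y satisfy the equation.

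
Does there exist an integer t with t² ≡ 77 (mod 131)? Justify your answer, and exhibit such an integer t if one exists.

t = 83

Take t = 83. Then 83² = 6889 = 52·131 + 77, so 83² ≡ 77 (mod 131).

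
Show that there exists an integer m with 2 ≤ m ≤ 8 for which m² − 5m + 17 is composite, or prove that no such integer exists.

The values for m = 2, 3, …, 8 are 11, 11, 13, 17, 23, 31, 41, and each of these is prime.
So no value in the range makes the expression composite.

No such integer m in that range exists.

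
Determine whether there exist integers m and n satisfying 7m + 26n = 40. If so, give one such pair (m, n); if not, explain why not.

m = 2, n = 1

7 and 26 are coprime, so 7m + 26n ranges over all of ℤ.
Euclidean algorithm: 26 = 3·7 + 5, 7 = 1·5 + 2, 5 = 2·2 + 1, 2 = 2·1 + 0.
Unwinding: 1 = 5 − 2·2 = 5 − 2·(7 − 1·5) = −2·7 + 3·5 = −2·7 + 3·(26 − 3·7) = 3·26 − 11·7, i.e. 7·(-11) + 26·3 = 1.
Times 40: 7·(-440) + 26·120 = 40, so (-440, 120) solves it.
The general solution is m = -440 + 26k, n = 120 − 7k; taking k = 17 gives the smaller pair m = 2, n = 1.
Indeed 7·2 + 26·1 = 14 + 26 = 40.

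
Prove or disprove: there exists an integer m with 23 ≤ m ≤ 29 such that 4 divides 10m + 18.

m = 23

At m = 23 we get 10·23 + 18 = 248, and 248 = 4·62.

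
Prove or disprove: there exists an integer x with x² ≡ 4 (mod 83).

x = 81

x = 81 works: 81² = 6561, and 6561 − 4 = 6557 = 79·83.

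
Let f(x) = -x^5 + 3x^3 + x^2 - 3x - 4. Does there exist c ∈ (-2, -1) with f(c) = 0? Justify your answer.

Yes, f has a root in the interval.

f(-2) = 14 and f(-1) = -2, which have opposite signs.
f is continuous everywhere (it is a polynomial), in particular on [-2, -1].
By the Intermediate Value Theorem, f takes the value 0 somewhere in the open interval.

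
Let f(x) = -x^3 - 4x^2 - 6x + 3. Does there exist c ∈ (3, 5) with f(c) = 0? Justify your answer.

No.

f(3) = -78 and f(5) = -252, both negative.
The derivative f'(x) = -3x^2 - 8x - 6 is a quadratic with discriminant (-8)² − 4·(-3)·(-6) = -8 < 0; it never vanishes, so it is always negative (sign of the leading coefficient).
Hence f is strictly decreasing on ℝ, and in particular on [3, 5]. A strictly monotone function with same-sign endpoint values stays negative on the whole interval, so f has no zero in (3, 5).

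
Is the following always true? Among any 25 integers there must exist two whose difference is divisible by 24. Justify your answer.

Each integer lies in one of the 24 residue classes modulo 24.
Placing 25 integers into 24 classes, some class receives at least two — say a and b.
Then a ≡ b (mod 24), i.e. 24 ∣ (a − b).

Yes.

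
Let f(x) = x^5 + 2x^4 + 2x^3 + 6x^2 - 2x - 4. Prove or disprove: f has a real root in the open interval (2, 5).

No such root exists.

The endpoint values f(2) = 96 and f(5) = 4761 are both positive. Claim: f(x) > 0 for every x in (2, 5).
Substitute x = 2 + u, where 0 < u < 3 on the interval. Expanding, f(2 + u) = u^5 + 12u^4 + 58u^3 + 146u^2 + 190u + 96.
All 6 nonzero coefficients of this polynomial in u are positive; hence for u > 0 the value is a sum of positive terms (the constant 96 among them).
So f is strictly positive on (2, 5); no root exists in the interval.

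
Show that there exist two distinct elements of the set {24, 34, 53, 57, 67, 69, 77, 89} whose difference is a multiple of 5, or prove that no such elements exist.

Reduce each element mod 5: 24↦4, 34↦4, 53↦3, 57↦2, 67↦2, 69↦4, 77↦2, 89↦4. The residue 4 repeats (at 24 and 34), and 34 − 24 = 10 = 2·5.

Yes: 24 and 34.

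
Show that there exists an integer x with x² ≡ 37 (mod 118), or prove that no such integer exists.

The prime 59 divides 118, so x² ≡ 37 (mod 118) would force x² ≡ 37 (mod 59).
59 is prime, so by Euler's criterion 37 is a square mod 59 iff 37^((59−1)/2) = 37^29 ≡ 1 (mod 59).
Squaring successively (mod 59): 37^2 = 1369 ≡ 12; 37^4 ≡ 12² = 144 ≡ 26; 37^8 ≡ 26² = 676 ≡ 27; 37^16 ≡ 27² = 729 ≡ 21.
Since 29 = 16 + 8 + 4 + 1, 37^29 ≡ 21 · 27 · 26 · 37; multiplying out mod 59: 21·27 = 567 ≡ 36, then 36·26 = 936 ≡ 51, then 51·37 = 1887 ≡ 58. Thus 37^29 ≡ 58 ≡ −1 (mod 59).
The value −1 means 37 is a non-residue modulo 59, so x² ≡ 37 (mod 59) is impossible.
So 37 is not a square mod 59, and hence 37 is not a square mod 118.

No, no such integer exists.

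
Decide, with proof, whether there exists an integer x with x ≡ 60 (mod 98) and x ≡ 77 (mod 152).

Both moduli are multiples of 2 = gcd(98, 152), so any solution would satisfy x ≡ 60 and x ≡ 77 modulo 2 simultaneously.
These are incompatible: 60 − 77 = -17 is not divisible by 2.
So no integer satisfies both congruences.

No such integer exists.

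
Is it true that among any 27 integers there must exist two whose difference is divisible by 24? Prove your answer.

Yes, this is always true.

Partition the integers by their residue mod 24; there are 24 classes.
Placing 27 integers into 24 classes, some class receives at least two — say a and b.
Then a ≡ b (mod 24), i.e. 24 ∣ (a − b).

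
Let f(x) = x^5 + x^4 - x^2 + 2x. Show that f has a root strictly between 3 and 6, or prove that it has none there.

The endpoint values f(3) = 321 and f(6) = 9048 are both positive. Claim: f(x) > 0 for every x in (3, 6).
Substitute x = 3 + u, where 0 < u < 3 on the interval. Expanding, f(3 + u) = u^5 + 16u^4 + 102u^3 + 323u^2 + 509u + 321.
The nonzero coefficients here are all positive, so for u > 0 every term is positive (or zero), and the constant term 321 is strictly positive.
So f is strictly positive on (3, 6); no root exists in the interval.

No such root exists.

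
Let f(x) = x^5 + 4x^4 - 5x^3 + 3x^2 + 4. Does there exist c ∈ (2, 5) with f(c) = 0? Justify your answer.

No.

The endpoint values f(2) = 72 and f(5) = 5079 are both positive. Claim: f(x) > 0 for every x in (2, 5).
Shift to the endpoint 2: with x = 2 + u (0 < u < 3), one computes f(2 + u) = u^5 + 14u^4 + 67u^3 + 149u^2 + 160u + 72.
The nonzero coefficients here are all positive, so for u > 0 every term is positive (or zero), and the constant term 72 is strictly positive.
Therefore f(x) > 0 throughout (2, 5), and f has no zero there.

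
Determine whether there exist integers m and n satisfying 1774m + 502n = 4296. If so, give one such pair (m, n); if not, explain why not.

m = 46, n = -154

Since gcd(1774, 502) = 2 and 4296 = 2·2148, Bézout's identity guarantees a solution.
Dividing through by 2 reduces the equation to 887m + 251n = 2148.
Run the Euclidean algorithm on 887 and 251: 887 = 3·251 + 134, 251 = 1·134 + 117, 134 = 1·117 + 17, 117 = 6·17 + 15, 17 = 1·15 + 2, 15 = 7·2 + 1, 2 = 2·1 + 0.
Back-substituting, 1 = 15 − 7·2 = 15 − 7·(17 − 1·15) = −7·17 + 8·15 = −7·17 + 8·(117 − 6·17) = 8·117 − 55·17 = 8·117 − 55·(134 − 1·117) = −55·134 + 63·117 = −55·134 + 63·(251 − 1·134) = 63·251 − 118·134 = 63·251 − 118·(887 − 3·251) = −118·887 + 417·251; that is, 887·(-118) + 251·417 = 1.
Scaling by 2148 gives the particular solution (m, n) = (-253464, 895716).
Shifting by a multiple of (251, −887) keeps it a solution: m = -253464 + 1010·251 = 46, n = 895716 − 1010·887 = -154.
Check: 1774·46 + 502·(-154) = 81604 − 77308 = 4296. ✓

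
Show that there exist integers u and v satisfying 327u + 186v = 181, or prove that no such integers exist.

No, no such integers exist.

Any value of 327u + 186v is a multiple of gcd(327, 186) = 3.
But 181 = 3·60 + 1, so 3 ∤ 181.
Therefore 327u + 186v = 181 has no solution in integers.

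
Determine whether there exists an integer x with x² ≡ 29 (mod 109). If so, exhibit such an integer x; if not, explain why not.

x = 62

Take x = 62. Then 62² = 3844 = 35·109 + 29, so 62² ≡ 29 (mod 109).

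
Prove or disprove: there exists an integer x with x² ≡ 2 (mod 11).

Squares mod 11 repeat after x = 5 (as (−x)² = x²); for x = 0..5 they are 0, 1, 4, 9, 5, 3.
So the quadratic residues mod 11 are {0, 1, 3, 4, 5, 9}, and 2 is not among them.
Therefore x² ≡ 2 (mod 11) has no solution.

No, no such integer exists.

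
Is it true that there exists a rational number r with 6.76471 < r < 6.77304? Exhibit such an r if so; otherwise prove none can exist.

r = 88/13

Look for a denominator N such that an integer falls strictly between N·6.76471 and N·6.77304. N = 13 works: 13·6.76471 = 87.94123 < 88 < 88.04952 = 13·6.77304.
Hence 88/13 is a rational number with 6.76471 < 88/13 < 6.77304.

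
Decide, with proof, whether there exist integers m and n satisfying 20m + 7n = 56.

m = 0, n = 8

20 and 7 are coprime, so 20m + 7n ranges over all of ℤ.
Euclidean algorithm: 20 = 2·7 + 6, 7 = 1·6 + 1, 6 = 6·1 + 0.
Back-substituting, 1 = 7 − 1·6 = 7 − (20 − 2·7) = −20 + 3·7; that is, 20·(-1) + 7·3 = 1.
Multiplying through by 56: m = (-1)·56 = -56, n = 3·56 = 168 is a solution.
Adding 8·7 to m and subtracting 8·20 from n gives the tidier solution (0, 8).
Check: 20·0 + 7·8 = 0 + 56 = 56. ✓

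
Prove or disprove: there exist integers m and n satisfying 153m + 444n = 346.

Any value of 153m + 444n is a multiple of gcd(153, 444) = 3.
But 346 is not a multiple of 3 (it leaves remainder 1).
Therefore 153m + 444n = 346 has no solution in integers.

No such integers exist.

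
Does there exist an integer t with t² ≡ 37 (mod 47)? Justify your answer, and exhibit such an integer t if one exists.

t = 15

Take t = 15. Then 15² = 225 = 4·47 + 37, so 15² ≡ 37 (mod 47).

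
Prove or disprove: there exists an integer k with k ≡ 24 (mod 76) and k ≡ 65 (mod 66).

gcd(76, 66) = 2. If k ≡ 24 (mod 76) and k ≡ 65 (mod 66), then k ≡ 24 (mod 2) and k ≡ 65 (mod 2).
But 24 mod 2 = 0 while 65 mod 2 = 1, a contradiction.
Hence the system has no solution.

There is no such integer.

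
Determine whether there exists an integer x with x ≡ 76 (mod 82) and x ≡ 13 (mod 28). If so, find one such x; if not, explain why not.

There is no such integer.

gcd(82, 28) = 2. If x ≡ 76 (mod 82) and x ≡ 13 (mod 28), then x ≡ 76 (mod 2) and x ≡ 13 (mod 2).
These are incompatible: 76 − 13 = 63 is not divisible by 2.
Hence the system has no solution.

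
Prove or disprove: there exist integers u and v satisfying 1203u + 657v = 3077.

No such integers exist.

Both 1203 and 657 are divisible by gcd(1203, 657) = 3, hence so is any combination 1203u + 657v.
But 3077 is not a multiple of 3 (it leaves remainder 2).
So the equation is unsolvable over ℤ.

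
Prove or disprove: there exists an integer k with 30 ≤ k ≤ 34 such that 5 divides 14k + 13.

k = 33

Scanning upward from k = 30 gives 433, 447, 461, none divisible by 5. k = 33 works, since 14·33 + 13 = 475 = 95·5.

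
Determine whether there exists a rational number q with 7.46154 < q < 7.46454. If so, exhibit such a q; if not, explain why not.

q = 209/28

Scale by 28: the interval becomes (208.92312, 209.00712), which contains the integer 209.
Hence 209/28 is a rational number with 7.46154 < 209/28 < 7.46454.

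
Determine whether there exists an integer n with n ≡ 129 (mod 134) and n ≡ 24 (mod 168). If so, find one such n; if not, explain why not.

No, no such integer exists.

Both moduli are multiples of 2 = gcd(134, 168), so any solution would satisfy n ≡ 129 and n ≡ 24 modulo 2 simultaneously.
However 129 ≡ 1 and 24 ≡ 0 (mod 2), and 1 ≠ 0.
Hence the system has no solution.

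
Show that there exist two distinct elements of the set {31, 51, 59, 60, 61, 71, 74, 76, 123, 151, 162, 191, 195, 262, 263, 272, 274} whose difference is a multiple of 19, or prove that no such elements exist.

Reduce each element modulo 19: 31↦12, 51↦13, 59↦2, 60↦3, 61↦4, 71↦14, 74↦17, 76↦0, 123↦9, 151↦18, 162↦10, 191↦1, 195↦5, 262↦15, 263↦16, 272↦6, 274↦8.
These 17 residues are pairwise different, hence no difference of two elements is divisible by 19.

No such pair exists.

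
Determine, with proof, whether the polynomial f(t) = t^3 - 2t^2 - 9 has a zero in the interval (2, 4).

Yes, f has a root in the interval.

f(2) = -9 and f(4) = 23, which have opposite signs.
As a polynomial, f is continuous on every closed interval.
By the Intermediate Value Theorem f must vanish at some point of (2, 4).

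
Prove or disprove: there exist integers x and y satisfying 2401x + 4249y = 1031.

Both 2401 and 4249 are divisible by gcd(2401, 4249) = 7, hence so is any combination 2401x + 4249y.
But 1031 is not a multiple of 7 (it leaves remainder 2).
Therefore 2401x + 4249y = 1031 has no solution in integers.

No, no such integers exist.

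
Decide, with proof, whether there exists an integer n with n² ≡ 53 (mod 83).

Apply Euler's criterion with the prime 83: 53 is a quadratic residue iff 53^41 ≡ 1 (mod 83), and a non-residue iff it is ≡ −1.
Squaring successively (mod 83): 53^2 = 2809 ≡ 70; 53^4 ≡ 70² = 4900 ≡ 3; 53^8 ≡ 3² = 9 ≡ 9; 53^16 ≡ 9² = 81 ≡ 81; 53^32 ≡ 81² = 6561 ≡ 4.
Since 41 = 32 + 8 + 1, 53^41 ≡ 4 · 9 · 53; multiplying out mod 83: 4·9 = 36 ≡ 36, then 36·53 = 1908 ≡ 82. Thus 53^41 ≡ 82 ≡ −1 (mod 83).
By Euler's criterion 53 is a quadratic non-residue mod 83: no n satisfies n² ≡ 53 (mod 83).

No, no such integer exists.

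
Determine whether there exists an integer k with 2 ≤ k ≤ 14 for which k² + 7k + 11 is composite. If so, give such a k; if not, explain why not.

At k = 14: 14² + 7·14 + 11 = 305 = 5·61, which is composite.

k = 14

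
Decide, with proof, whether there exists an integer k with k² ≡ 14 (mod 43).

Take k = 10. Then 10² = 100 = 2·43 + 14, so 10² ≡ 14 (mod 43).

k = 10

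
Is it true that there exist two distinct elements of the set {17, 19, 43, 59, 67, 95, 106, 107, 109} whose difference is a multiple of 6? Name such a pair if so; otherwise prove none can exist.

The pair (17, 59) works.

Both 17 and 59 leave remainder 5 on division by 6; their difference 42 = 7·6 is a multiple of 6.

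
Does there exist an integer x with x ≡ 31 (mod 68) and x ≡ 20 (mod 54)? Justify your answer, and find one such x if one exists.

No such integer exists.

Both moduli are multiples of 2 = gcd(68, 54), so any solution would satisfy x ≡ 31 and x ≡ 20 modulo 2 simultaneously.
These are incompatible: 31 − 20 = 11 is not divisible by 2.
Therefore no such x exists.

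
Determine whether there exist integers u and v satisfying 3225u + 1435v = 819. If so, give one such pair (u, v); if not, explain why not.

No such integers exist.

gcd(3225, 1435) = 5, so every integer of the form 3225u + 1435v is a multiple of 5.
However 819 leaves remainder 4 on division by 5.
Hence no integers u, v satisfy the equation.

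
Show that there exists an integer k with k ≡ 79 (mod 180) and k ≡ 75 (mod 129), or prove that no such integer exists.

There is no such integer.

Both moduli are multiples of 3 = gcd(180, 129), so any solution would satisfy k ≡ 79 and k ≡ 75 modulo 3 simultaneously.
These are incompatible: 79 − 75 = 4 is not divisible by 3.
Hence the system has no solution.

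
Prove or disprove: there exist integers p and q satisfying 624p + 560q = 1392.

Since gcd(624, 560) = 16 and 1392 = 16·87, Bézout's identity guarantees a solution.
Dividing through by 16 reduces the equation to 39p + 35q = 87.
Euclidean algorithm: 39 = 1·35 + 4, 35 = 8·4 + 3, 4 = 1·3 + 1, 3 = 3·1 + 0.
Back-substituting, 1 = 4 − 1·3 = 4 − (35 − 8·4) = −35 + 9·4 = −35 + 9·(39 − 1·35) = 9·39 − 10·35; that is, 39·9 + 35·(-10) = 1.
Scaling by 87 gives the particular solution (p, q) = (783, -870).
Shifting by a multiple of (35, −39) keeps it a solution: p = 783 − 22·35 = 13, q = -870 + 22·39 = -12.
Check: 624·13 + 560·(-12) = 8112 − 6720 = 1392. ✓

p = 13, q = -12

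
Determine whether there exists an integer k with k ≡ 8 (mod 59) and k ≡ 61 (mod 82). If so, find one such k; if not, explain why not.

gcd(59, 82) = 1, so the Chinese Remainder Theorem guarantees exactly one residue class mod 4838 satisfying both.
Any solution of the first congruence is k = 8 + 59t; substituting into the second, 59t ≡ 61 − 8 ≡ 53 (mod 82).
To invert 59 modulo 82: 82 = 1·59 + 23, 59 = 2·23 + 13, 23 = 1·13 + 10, 13 = 1·10 + 3, 10 = 3·3 + 1, 3 = 3·1 + 0, and unwinding, 1 = 10 − 3·3 = 10 − 3·(13 − 1·10) = −3·13 + 4·10 = −3·13 + 4·(23 − 1·13) = 4·23 − 7·13 = 4·23 − 7·(59 − 2·23) = −7·59 + 18·23 = −7·59 + 18·(82 − 1·59) = 18·82 − 25·59. Thus 59⁻¹ ≡ -25 ≡ 57 (mod 82).
Therefore t ≡ 57·53 = 3021 ≡ 69 (mod 82).
With t = 69: k = 8 + 59·69 = 4079.
Indeed 4079 ≡ 8 (mod 59) and 4079 ≡ 61 (mod 82).

k = 4079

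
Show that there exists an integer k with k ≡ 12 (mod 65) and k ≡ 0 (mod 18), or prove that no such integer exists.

The moduli 65 and 18 are coprime, so by the Chinese Remainder Theorem a unique solution modulo 1170 exists.
Write k = 12 + 65t and require 12 + 65t ≡ 0 (mod 18), i.e. 65t ≡ 6 (mod 18).
65 ≡ 11 (mod 18), so this reads 11t ≡ 6 (mod 18). Since 11·5 = 55 = 3·18 + 1, the inverse of 11 mod 18 is 5.
Therefore t ≡ 5·6 = 30 ≡ 12 (mod 18).
Taking t = 12 gives k = 12 + 65·12 = 792.
Check: 792 mod 65 = 12, 792 mod 18 = 0. ✓

k = 792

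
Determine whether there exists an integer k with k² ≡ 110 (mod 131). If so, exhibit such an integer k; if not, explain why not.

131 is prime, so by Euler's criterion 110 is a square mod 131 iff 110^((131−1)/2) = 110^65 ≡ 1 (mod 131).
Squaring successively (mod 131): 110^2 = 12100 ≡ 48; 110^4 ≡ 48² = 2304 ≡ 77; 110^8 ≡ 77² = 5929 ≡ 34; 110^16 ≡ 34² = 1156 ≡ 108; 110^32 ≡ 108² = 11664 ≡ 5; 110^64 ≡ 5² = 25 ≡ 25.
Since 65 = 64 + 1, 110^65 ≡ 25 · 110; multiplying out mod 131: 25·110 = 2750 ≡ 130. Thus 110^65 ≡ 130 ≡ −1 (mod 131).
The value −1 means 110 is a non-residue modulo 131, so k² ≡ 110 (mod 131) is impossible.

No, no such integer exists.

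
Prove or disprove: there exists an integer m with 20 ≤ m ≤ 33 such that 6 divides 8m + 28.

At m = 22 we get 8·22 + 28 = 204, and 204 = 6·34.

m = 22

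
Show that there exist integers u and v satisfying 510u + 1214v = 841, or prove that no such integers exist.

No, no such integers exist.

Any value of 510u + 1214v is a multiple of gcd(510, 1214) = 2.
However 841 leaves remainder 1 on division by 2.
So the equation is unsolvable over ℤ.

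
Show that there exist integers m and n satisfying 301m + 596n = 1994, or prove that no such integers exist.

301 and 596 are coprime, so 301m + 596n ranges over all of ℤ.
Euclidean algorithm: 596 = 1·301 + 295, 301 = 1·295 + 6, 295 = 49·6 + 1, 6 = 6·1 + 0.
Working back up the chain: 1 = 295 − 49·6 = 295 − 49·(301 − 1·295) = −49·301 + 50·295 = −49·301 + 50·(596 − 1·301) = 50·596 − 99·301. So 301·(-99) + 596·50 = 1.
Times 1994: 301·(-197406) + 596·99700 = 1994, so (-197406, 99700) solves it.
Adding 332·596 to m and subtracting 332·301 from n gives the tidier solution (466, -232).
Indeed 301·466 + 596·(-232) = 140266 − 138272 = 1994.

m = 466, n = -232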